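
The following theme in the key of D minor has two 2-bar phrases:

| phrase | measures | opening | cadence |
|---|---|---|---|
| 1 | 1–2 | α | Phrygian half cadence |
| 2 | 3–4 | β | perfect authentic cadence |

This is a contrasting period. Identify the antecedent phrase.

phrase 1

The phrase ending with the weaker cadence (Phrygian half cadence) is the antecedent; the one ending more conclusively (perfect authentic cadence) is the consequent. The antecedent is phrase 1.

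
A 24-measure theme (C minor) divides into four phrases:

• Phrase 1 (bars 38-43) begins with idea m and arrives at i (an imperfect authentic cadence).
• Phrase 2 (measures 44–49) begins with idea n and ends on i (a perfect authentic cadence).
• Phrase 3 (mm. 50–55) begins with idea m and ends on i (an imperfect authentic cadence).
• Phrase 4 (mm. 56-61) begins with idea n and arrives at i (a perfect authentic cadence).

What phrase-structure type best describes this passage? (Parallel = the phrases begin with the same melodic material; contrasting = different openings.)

The cadence pattern IAC–PAC–IAC–PAC is weak–strong twice, and phrases 3–4 restate phrases 1–2: a period heard twice, not a double period (which would end weakly at phrase 2).

repeated period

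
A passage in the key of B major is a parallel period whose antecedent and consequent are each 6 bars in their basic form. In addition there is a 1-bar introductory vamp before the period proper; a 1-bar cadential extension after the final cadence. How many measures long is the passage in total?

14 measures

Basic parallel period: 6 + 6 = 12 bars.
12 (basic form) + 1 (introduction) + 1 (cadential extension) = 14.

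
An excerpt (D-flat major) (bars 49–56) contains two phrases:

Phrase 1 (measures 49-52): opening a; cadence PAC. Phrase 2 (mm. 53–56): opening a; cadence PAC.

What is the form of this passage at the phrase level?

repeated phrase

Both phrases have the same opening (a) and the same cadence (perfect authentic cadence): the second is a restatement, not a consequent, so this is a repeated phrase rather than a period.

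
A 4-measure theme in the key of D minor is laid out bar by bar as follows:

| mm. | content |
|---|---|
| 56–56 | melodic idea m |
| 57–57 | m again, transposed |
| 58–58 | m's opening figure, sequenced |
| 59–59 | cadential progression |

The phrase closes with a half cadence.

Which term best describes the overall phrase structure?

Basic idea (m. 56) + its repetition (bar 57) form the presentation; fragmentation and cadence (bars 58–59) form the continuation — the 4-bar whole is a sentence.

sentence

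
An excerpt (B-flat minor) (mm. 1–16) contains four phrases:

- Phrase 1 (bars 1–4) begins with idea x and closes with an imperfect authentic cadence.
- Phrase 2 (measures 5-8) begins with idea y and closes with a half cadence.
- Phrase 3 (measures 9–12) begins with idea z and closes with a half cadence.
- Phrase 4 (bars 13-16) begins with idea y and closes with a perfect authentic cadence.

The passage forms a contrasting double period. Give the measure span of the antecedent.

measures 1–8

In a double period the four phrases pair into a large antecedent (phrases 1–2, ending half cadence) and a large consequent (phrases 3–4, ending perfect authentic cadence). The antecedent spans bars 1–8.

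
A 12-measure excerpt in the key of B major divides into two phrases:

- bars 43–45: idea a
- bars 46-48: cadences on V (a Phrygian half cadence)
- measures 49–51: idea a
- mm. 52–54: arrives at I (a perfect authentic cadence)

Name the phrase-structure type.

Phrase 1 ends with a Phrygian half cadence (weaker) and phrase 2 with a perfect authentic cadence (stronger): antecedent + consequent = a period.
The two phrases open with the same material (a / a), so the period is parallel.

parallel period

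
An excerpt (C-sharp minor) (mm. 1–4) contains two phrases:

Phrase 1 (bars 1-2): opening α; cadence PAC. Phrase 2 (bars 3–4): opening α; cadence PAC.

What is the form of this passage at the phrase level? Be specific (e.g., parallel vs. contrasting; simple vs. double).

repeated phrase

Both phrases have the same opening (α) and the same cadence (perfect authentic cadence): the second is a restatement, not a consequent, so this is a repeated phrase rather than a period.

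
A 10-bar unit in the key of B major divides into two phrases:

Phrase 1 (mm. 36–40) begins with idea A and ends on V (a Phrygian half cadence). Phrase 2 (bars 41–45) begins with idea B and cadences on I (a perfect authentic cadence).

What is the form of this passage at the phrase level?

Phrase 1 ends with a Phrygian half cadence (weaker) and phrase 2 with a perfect authentic cadence (stronger): antecedent + consequent = a period.
The two phrases open with different material (A / B), so the period is contrasting.

contrasting period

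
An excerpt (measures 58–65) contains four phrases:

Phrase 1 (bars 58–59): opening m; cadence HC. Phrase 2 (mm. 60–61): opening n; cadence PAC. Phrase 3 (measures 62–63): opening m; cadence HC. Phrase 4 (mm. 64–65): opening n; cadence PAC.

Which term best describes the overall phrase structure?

The cadence pattern HC–PAC–HC–PAC is weak–strong twice, and phrases 3–4 restate phrases 1–2: a period heard twice, not a double period (which would end weakly at phrase 2).

repeated period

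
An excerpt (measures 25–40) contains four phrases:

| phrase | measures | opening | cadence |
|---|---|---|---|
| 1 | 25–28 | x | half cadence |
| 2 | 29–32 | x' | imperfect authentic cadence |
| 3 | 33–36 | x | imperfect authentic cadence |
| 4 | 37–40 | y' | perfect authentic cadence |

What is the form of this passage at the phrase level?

Four phrases in two halves: the first half (bars 25-32) ends with an imperfect authentic cadence, the second (mm. 33-40) with a perfect authentic cadence — a large antecedent–consequent pair, i.e. a double period.
Phrase 3 begins with the same material as phrase 1, making it parallel.

parallel double period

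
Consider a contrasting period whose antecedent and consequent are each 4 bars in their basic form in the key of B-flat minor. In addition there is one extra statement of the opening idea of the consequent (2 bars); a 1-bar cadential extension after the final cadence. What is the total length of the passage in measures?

Basic contrasting period: 4 + 4 = 8 bars.
8 (basic form) + 2 (extra statement) + 1 (cadential extension) = 11.

11 measures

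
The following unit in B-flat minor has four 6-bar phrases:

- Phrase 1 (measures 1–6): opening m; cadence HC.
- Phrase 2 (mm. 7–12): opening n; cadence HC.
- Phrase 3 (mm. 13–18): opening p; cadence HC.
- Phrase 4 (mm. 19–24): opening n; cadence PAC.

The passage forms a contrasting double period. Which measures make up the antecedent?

In a double period the first pair of phrases (ending half cadence) is the large antecedent and the second pair (ending perfect authentic cadence) is the large consequent; the antecedent is measures 1–12.

measures 1–12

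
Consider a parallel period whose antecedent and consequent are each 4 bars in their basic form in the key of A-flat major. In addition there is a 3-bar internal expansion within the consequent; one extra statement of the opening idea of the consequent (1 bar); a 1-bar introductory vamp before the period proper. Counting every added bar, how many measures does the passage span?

Basic parallel period: 4 + 4 = 8 bars.
8 (basic form) + 3 (internal expansion) + 1 (extra statement) + 1 (introduction) = 13.

13 measures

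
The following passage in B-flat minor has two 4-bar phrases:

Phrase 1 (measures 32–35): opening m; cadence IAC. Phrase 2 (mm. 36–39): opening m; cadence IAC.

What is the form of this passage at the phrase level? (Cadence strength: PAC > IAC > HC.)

Both phrases have the same opening (m) and the same cadence (imperfect authentic cadence): the second is a restatement, not a consequent, so this is a repeated phrase rather than a period.

repeated phrase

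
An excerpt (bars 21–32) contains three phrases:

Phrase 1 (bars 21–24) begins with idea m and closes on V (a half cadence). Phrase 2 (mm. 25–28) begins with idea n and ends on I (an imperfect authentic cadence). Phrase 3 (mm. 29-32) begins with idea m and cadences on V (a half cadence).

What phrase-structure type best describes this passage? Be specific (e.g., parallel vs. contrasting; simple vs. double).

phrase group

The final phrase closes with a half cadence, which is not stronger than the preceding imperfect authentic cadence; the 3 phrases lack an overall antecedent–consequent design and so form a phrase group.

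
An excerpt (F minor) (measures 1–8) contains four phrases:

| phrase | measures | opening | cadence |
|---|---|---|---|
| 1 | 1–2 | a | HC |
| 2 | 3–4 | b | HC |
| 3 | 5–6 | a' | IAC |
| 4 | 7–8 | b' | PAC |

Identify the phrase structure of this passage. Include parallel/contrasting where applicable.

parallel double period

Four phrases in two halves: the first half (measures 1–4) ends with a half cadence, the second (mm. 5–8) with a perfect authentic cadence — a large antecedent–consequent pair, i.e. a double period.
Phrase 3 begins with the same material as phrase 1, making it parallel.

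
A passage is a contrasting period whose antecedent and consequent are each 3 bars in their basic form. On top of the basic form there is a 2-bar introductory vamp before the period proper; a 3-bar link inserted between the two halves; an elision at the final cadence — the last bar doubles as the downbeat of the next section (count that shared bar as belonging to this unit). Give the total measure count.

11 measures

Basic contrasting period: 3 + 3 = 6 bars.
6 (basic form) + 2 (introduction) + 3 (link) = 11.
The elision shares a bar with the next section but does not change this unit's count.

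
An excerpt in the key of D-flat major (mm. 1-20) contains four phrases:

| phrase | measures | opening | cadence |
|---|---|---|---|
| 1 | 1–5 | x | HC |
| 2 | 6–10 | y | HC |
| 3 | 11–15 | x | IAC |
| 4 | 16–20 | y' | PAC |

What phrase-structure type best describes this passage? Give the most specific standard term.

parallel double period

Four phrases in two halves: the first half (measures 1-10) ends with a half cadence, the second (mm. 11-20) with a perfect authentic cadence — a large antecedent–consequent pair, i.e. a double period.
Phrase 3 begins with the same material as phrase 1, making it parallel.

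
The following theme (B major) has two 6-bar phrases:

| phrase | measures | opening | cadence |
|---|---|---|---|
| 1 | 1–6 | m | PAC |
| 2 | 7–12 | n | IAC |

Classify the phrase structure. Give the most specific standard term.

The second phrase closes with an imperfect authentic cadence, which is not stronger than the first phrase's perfect authentic cadence; without a weak→strong cadential pair there is no antecedent–consequent relationship, so this is a phrase group rather than a period.

phrase group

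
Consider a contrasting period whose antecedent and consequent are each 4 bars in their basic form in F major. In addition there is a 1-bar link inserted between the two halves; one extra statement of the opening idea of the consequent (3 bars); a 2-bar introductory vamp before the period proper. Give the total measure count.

Basic contrasting period: 4 + 4 = 8 bars.
8 (basic form) + 1 (link) + 3 (extra statement) + 2 (introduction) = 14.

14 measures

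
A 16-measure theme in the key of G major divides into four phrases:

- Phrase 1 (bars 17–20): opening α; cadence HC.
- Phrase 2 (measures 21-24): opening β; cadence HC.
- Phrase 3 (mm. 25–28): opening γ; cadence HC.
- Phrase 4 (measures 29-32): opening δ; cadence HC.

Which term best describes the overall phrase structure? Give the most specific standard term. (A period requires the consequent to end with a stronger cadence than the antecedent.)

phrase group

Phrase 4 ends with a half cadence, no stronger than phrase 2's half cadence, so the four phrases do not form a double period; nor do phrases 3–4 duplicate 1–2, so it is not a repeated period. With no phrase reaching a conclusive cadence, the passage is a phrase group.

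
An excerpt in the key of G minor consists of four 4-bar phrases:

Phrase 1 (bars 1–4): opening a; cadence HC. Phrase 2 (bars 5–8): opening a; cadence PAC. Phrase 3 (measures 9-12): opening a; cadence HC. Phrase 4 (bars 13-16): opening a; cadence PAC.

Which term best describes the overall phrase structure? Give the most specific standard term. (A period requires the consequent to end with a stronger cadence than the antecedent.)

The cadence pattern HC–PAC–HC–PAC is weak–strong twice, and phrases 3–4 restate phrases 1–2: a period heard twice, not a double period (which would end weakly at phrase 2).

repeated period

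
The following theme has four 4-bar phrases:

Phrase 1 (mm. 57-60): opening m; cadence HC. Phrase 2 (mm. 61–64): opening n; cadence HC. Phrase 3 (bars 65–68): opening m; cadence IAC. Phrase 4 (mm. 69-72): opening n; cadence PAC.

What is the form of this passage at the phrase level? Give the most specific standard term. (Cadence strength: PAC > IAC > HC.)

Four phrases in two halves: the first half (mm. 57–64) ends with a half cadence, the second (mm. 65–72) with a perfect authentic cadence — a large antecedent–consequent pair, i.e. a double period.
Phrase 3 begins with the same material as phrase 1, making it parallel.

parallel double period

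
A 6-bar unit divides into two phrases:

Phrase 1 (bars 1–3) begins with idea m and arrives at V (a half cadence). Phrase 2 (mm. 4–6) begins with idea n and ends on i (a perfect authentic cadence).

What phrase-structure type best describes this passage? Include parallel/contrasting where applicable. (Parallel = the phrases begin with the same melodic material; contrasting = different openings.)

Phrase 1 ends with a half cadence (weaker) and phrase 2 with a perfect authentic cadence (stronger): antecedent + consequent = a period.
The two phrases open with different material (m / n), so the period is contrasting.

contrasting period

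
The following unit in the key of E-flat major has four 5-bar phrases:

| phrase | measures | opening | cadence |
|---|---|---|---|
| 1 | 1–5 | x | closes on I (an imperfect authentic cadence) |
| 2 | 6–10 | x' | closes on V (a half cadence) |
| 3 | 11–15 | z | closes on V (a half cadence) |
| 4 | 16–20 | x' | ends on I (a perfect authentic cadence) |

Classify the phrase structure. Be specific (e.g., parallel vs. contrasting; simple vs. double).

Four phrases in two halves: the first half (mm. 1–10) ends with a half cadence, the second (mm. 11-20) with a perfect authentic cadence — a large antecedent–consequent pair, i.e. a double period.
Phrase 3 begins with different material from phrase 1, making it contrasting.

contrasting double period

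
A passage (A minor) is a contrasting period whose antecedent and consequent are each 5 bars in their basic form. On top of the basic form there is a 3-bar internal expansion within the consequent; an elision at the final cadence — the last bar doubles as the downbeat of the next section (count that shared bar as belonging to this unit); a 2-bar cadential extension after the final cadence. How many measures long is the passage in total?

15 measures

Basic contrasting period: 5 + 5 = 10 bars.
10 (basic form) + 3 (internal expansion) + 2 (cadential extension) = 15.
The elision shares a bar with the next section but does not change this unit's count.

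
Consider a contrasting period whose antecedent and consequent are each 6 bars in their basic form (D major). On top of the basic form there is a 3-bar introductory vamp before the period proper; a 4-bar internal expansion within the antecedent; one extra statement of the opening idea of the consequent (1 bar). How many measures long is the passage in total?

20 measures

Basic contrasting period: 6 + 6 = 12 bars.
12 (basic form) + 3 (introduction) + 4 (internal expansion) + 1 (extra statement) = 20.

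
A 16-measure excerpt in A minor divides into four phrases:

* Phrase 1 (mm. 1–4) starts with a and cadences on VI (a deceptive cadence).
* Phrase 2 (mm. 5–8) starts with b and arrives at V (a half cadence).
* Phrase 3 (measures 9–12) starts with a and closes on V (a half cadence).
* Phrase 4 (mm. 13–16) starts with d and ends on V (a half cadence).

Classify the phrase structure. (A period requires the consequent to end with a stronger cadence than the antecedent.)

phrase group

Phrase 4 ends with a half cadence, no stronger than phrase 2's half cadence, so the four phrases do not form a double period; nor do phrases 3–4 duplicate 1–2, so it is not a repeated period. With no phrase reaching a conclusive cadence, the passage is a phrase group.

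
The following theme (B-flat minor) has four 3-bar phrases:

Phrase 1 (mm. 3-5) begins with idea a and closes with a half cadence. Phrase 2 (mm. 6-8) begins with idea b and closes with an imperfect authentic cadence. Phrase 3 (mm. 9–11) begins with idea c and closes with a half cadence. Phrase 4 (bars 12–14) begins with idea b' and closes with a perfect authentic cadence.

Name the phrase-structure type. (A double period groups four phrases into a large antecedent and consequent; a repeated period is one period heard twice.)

contrasting double period

Four phrases in two halves: the first half (mm. 3-8) ends with an imperfect authentic cadence, the second (bars 9–14) with a perfect authentic cadence — a large antecedent–consequent pair, i.e. a double period.
Phrase 3 begins with different material from phrase 1, making it contrasting.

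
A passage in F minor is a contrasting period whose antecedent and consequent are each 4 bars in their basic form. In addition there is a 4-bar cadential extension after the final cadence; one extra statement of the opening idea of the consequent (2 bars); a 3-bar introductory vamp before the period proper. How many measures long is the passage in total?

Basic contrasting period: 4 + 4 = 8 bars.
8 (basic form) + 4 (cadential extension) + 2 (extra statement) + 3 (introduction) = 17.

17 measures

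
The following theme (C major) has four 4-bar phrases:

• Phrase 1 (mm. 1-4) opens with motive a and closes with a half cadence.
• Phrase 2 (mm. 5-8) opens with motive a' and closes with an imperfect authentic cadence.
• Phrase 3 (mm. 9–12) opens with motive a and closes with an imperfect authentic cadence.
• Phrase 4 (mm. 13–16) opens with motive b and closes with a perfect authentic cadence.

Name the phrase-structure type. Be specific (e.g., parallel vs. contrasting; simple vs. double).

Four phrases in two halves: the first half (bars 1–8) ends with an imperfect authentic cadence, the second (measures 9–16) with a perfect authentic cadence — a large antecedent–consequent pair, i.e. a double period.
Phrase 3 begins with the same material as phrase 1, making it parallel.

parallel double period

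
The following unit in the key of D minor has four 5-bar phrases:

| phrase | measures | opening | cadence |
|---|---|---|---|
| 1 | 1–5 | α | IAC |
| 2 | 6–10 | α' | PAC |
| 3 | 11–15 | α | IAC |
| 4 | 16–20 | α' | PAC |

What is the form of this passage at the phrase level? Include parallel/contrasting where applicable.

repeated period

The cadence pattern IAC–PAC–IAC–PAC is weak–strong twice, and phrases 3–4 restate phrases 1–2: a period heard twice, not a double period (which would end weakly at phrase 2).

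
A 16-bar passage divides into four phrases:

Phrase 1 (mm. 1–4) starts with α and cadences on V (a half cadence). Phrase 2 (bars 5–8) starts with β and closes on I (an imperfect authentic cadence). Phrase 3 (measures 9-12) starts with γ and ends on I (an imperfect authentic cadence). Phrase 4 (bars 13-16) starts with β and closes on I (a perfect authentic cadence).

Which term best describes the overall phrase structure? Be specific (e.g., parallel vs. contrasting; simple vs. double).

contrasting double period

Four phrases in two halves: the first half (mm. 1-8) ends with an imperfect authentic cadence, the second (bars 9–16) with a perfect authentic cadence — a large antecedent–consequent pair, i.e. a double period.
Phrase 3 begins with different material from phrase 1, making it contrasting.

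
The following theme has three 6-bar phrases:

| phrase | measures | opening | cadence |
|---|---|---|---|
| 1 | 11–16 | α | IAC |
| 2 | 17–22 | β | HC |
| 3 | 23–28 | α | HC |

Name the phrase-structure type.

phrase group

The final phrase closes with a half cadence, which is not stronger than the preceding half cadence; the 3 phrases lack an overall antecedent–consequent design and so form a phrase group.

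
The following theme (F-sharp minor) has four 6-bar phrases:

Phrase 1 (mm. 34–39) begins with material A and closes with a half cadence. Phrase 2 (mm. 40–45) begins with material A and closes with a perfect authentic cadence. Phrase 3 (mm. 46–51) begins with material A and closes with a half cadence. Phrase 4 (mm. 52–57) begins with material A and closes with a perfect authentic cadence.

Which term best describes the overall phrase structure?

repeated period

The cadence pattern HC–PAC–HC–PAC is weak–strong twice, and phrases 3–4 restate phrases 1–2: a period heard twice, not a double period (which would end weakly at phrase 2).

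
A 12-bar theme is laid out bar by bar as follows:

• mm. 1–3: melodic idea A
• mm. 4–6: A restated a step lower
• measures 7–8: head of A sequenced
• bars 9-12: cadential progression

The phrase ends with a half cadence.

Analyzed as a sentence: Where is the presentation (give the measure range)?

The presentation of a sentence is the basic idea (mm. 1–3) plus its repetition (mm. 4–6); the presentation is therefore mm. 1-6.

measures 1–6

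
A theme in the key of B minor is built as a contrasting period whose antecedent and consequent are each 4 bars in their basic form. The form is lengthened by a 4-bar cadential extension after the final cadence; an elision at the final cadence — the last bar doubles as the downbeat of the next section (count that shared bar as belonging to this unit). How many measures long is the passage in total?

12 measures

Basic contrasting period: 4 + 4 = 8 bars.
8 (basic form) + 4 (cadential extension) = 12.
The elision shares a bar with the next section but does not change this unit's count.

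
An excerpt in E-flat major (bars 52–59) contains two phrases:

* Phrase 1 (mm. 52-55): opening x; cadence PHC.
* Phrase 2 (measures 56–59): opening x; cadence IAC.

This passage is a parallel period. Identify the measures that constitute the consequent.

The antecedent is the phrase ending with the weaker cadence (Phrygian half cadence, phrase 1) and the consequent the one ending more conclusively (imperfect authentic cadence, phrase 2); the consequent is mm. 56–59.

measures 56–59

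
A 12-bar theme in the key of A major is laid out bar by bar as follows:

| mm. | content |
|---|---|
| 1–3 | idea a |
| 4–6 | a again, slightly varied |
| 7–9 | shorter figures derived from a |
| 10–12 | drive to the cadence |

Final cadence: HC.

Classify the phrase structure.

sentence

Basic idea (measures 1–3) + its repetition (mm. 4–6) form the presentation; fragmentation and cadence (mm. 7-12) form the continuation — the 12-bar whole is a sentence.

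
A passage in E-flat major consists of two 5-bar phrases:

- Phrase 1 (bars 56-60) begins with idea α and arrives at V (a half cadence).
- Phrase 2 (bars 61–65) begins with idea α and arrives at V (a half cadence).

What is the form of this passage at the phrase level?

Both phrases have the same opening (α) and the same cadence (half cadence): the second is a restatement, not a consequent, so this is a repeated phrase rather than a period.

repeated phrase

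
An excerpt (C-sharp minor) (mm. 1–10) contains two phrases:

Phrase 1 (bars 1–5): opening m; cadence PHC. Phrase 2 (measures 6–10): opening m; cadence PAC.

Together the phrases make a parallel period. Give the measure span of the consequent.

measures 6–10

The phrase ending with the weaker cadence (Phrygian half cadence) is the antecedent; the one ending more conclusively (perfect authentic cadence) is the consequent. The consequent is measures 6–10.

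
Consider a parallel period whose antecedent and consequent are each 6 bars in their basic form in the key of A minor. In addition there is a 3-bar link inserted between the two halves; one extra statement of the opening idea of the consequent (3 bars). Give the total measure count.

Basic parallel period: 6 + 6 = 12 bars.
12 (basic form) + 3 (link) + 3 (extra statement) = 18.

18 measures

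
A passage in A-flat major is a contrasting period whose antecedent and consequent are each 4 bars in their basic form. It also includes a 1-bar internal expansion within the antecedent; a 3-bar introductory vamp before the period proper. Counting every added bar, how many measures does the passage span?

12 measures

Basic contrasting period: 4 + 4 = 8 bars.
8 (basic form) + 1 (internal expansion) + 3 (introduction) = 12.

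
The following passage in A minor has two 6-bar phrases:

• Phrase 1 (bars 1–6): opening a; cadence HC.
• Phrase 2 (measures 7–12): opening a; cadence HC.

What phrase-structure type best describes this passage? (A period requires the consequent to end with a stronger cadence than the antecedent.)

Both phrases have the same opening (a) and the same cadence (half cadence): the second is a restatement, not a consequent, so this is a repeated phrase rather than a period.

repeated phrase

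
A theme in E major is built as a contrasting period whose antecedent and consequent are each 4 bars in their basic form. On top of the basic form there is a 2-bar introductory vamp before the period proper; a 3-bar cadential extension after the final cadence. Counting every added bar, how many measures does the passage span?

Basic contrasting period: 4 + 4 = 8 bars.
8 (basic form) + 2 (introduction) + 3 (cadential extension) = 13.

13 measures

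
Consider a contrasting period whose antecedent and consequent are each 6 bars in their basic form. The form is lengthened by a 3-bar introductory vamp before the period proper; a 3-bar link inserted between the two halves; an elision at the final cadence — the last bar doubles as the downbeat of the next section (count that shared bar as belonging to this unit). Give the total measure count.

18 measures

Basic contrasting period: 6 + 6 = 12 bars.
12 (basic form) + 3 (introduction) + 3 (link) = 18.
The elision shares a bar with the next section but does not change this unit's count.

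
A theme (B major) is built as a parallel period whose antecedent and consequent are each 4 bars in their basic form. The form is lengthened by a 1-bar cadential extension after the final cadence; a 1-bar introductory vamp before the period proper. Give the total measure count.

Basic parallel period: 4 + 4 = 8 bars.
8 (basic form) + 1 (cadential extension) + 1 (introduction) = 10.

10 measures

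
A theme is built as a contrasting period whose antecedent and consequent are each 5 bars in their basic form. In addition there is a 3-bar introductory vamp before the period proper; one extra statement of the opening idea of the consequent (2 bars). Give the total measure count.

15 measures

Basic contrasting period: 5 + 5 = 10 bars.
10 (basic form) + 3 (introduction) + 2 (extra statement) = 15.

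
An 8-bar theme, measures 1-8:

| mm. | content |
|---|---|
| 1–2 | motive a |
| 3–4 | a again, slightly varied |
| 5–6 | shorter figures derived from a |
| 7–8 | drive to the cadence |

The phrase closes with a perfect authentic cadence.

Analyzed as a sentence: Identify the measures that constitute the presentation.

The presentation of a sentence is the basic idea (mm. 1–2) plus its repetition (bars 3-4); the presentation is therefore mm. 1–4.

measures 1–4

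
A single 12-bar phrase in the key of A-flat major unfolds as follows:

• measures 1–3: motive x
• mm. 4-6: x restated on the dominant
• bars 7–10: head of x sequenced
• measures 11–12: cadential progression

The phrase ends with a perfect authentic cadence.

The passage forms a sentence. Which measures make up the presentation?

measures 1–6

The presentation of a sentence is the basic idea (bars 1–3) plus its repetition (measures 4–6); the presentation is therefore mm. 1–6.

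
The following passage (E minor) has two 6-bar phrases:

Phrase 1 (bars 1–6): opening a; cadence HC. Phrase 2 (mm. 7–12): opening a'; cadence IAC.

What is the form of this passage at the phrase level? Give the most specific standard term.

parallel period

Phrase 1 ends with a half cadence (weaker) and phrase 2 with an imperfect authentic cadence (stronger): antecedent + consequent = a period.
The two phrases open with the same material (a / a'), so the period is parallel.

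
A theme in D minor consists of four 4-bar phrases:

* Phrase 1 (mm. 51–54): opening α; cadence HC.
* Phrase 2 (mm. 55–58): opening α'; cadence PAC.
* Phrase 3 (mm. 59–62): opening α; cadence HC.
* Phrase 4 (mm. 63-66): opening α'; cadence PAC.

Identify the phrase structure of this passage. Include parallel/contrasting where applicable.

repeated period

The cadence pattern HC–PAC–HC–PAC is weak–strong twice, and phrases 3–4 restate phrases 1–2: a period heard twice, not a double period (which would end weakly at phrase 2).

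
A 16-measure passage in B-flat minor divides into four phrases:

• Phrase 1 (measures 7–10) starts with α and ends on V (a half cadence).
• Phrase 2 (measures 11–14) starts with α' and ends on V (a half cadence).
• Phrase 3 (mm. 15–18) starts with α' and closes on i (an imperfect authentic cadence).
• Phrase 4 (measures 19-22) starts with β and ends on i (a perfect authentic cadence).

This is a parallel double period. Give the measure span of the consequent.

In a double period the first pair of phrases (ending half cadence) is the large antecedent and the second pair (ending perfect authentic cadence) is the large consequent; the consequent is measures 15–22.

measures 15–22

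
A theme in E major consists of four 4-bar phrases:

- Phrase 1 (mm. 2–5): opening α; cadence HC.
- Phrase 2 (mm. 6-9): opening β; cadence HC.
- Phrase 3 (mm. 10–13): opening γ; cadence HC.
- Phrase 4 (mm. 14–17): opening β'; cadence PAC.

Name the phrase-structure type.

contrasting double period

Four phrases in two halves: the first half (mm. 2–9) ends with a half cadence, the second (measures 10–17) with a perfect authentic cadence — a large antecedent–consequent pair, i.e. a double period.
Phrase 3 begins with different material from phrase 1, making it contrasting.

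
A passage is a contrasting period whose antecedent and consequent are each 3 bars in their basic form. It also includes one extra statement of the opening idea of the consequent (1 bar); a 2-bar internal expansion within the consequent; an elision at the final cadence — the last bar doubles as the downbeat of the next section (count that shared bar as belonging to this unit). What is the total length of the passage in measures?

Basic contrasting period: 3 + 3 = 6 bars.
6 (basic form) + 1 (extra statement) + 2 (internal expansion) = 9.
The elision shares a bar with the next section but does not change this unit's count.

9 measures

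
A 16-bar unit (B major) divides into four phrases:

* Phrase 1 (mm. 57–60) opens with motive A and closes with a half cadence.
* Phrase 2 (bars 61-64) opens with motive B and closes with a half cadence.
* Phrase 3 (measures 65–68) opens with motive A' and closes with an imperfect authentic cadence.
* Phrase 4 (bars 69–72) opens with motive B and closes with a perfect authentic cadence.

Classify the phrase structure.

Four phrases in two halves: the first half (measures 57-64) ends with a half cadence, the second (bars 65–72) with a perfect authentic cadence — a large antecedent–consequent pair, i.e. a double period.
Phrase 3 begins with the same material as phrase 1, making it parallel.

parallel double period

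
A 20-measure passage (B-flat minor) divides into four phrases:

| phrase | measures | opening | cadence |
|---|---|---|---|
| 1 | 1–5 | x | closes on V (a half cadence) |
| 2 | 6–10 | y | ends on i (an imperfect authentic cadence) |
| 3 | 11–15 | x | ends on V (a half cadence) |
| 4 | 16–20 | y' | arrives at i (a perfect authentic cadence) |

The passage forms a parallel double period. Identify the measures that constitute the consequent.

In a double period the four phrases pair into a large antecedent (phrases 1–2, ending imperfect authentic cadence) and a large consequent (phrases 3–4, ending perfect authentic cadence). The consequent spans measures 11–20.

measures 11–20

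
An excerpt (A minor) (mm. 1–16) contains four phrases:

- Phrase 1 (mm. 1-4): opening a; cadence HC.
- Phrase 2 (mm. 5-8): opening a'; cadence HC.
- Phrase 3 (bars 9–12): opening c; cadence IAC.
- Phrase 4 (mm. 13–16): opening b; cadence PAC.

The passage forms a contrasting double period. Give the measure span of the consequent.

measures 9–16

In a double period the first pair of phrases (ending half cadence) is the large antecedent and the second pair (ending perfect authentic cadence) is the large consequent; the consequent is measures 9–16.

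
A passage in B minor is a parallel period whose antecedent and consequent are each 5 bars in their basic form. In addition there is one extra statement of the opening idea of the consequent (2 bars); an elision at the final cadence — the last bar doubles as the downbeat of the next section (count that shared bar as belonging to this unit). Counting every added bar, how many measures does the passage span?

12 measures

Basic parallel period: 5 + 5 = 10 bars.
10 (basic form) + 2 (extra statement) = 12.
The elision shares a bar with the next section but does not change this unit's count.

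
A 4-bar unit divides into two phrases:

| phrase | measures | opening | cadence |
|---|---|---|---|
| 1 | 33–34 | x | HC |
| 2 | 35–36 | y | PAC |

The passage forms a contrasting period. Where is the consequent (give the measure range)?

The antecedent is the phrase ending with the weaker cadence (half cadence, phrase 1) and the consequent the one ending more conclusively (perfect authentic cadence, phrase 2); the consequent is measures 35–36.

measures 35–36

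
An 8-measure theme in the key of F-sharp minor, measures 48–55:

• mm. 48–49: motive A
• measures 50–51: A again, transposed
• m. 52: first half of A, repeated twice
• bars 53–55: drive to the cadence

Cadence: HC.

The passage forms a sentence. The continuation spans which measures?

After the presentation (mm. 48–51), the continuation covers the fragmentation through the cadence: mm. 52–55.

measures 52–55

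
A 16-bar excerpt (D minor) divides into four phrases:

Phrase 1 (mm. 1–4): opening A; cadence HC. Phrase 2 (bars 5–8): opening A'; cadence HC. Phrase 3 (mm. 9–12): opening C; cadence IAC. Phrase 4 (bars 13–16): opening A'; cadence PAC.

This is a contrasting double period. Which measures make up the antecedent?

In a double period the first pair of phrases (ending half cadence) is the large antecedent and the second pair (ending perfect authentic cadence) is the large consequent; the antecedent is measures 1–8.

measures 1–8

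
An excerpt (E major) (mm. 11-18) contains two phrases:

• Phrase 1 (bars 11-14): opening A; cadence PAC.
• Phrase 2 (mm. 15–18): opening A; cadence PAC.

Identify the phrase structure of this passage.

Both phrases have the same opening (A) and the same cadence (perfect authentic cadence): the second is a restatement, not a consequent, so this is a repeated phrase rather than a period.

repeated phrase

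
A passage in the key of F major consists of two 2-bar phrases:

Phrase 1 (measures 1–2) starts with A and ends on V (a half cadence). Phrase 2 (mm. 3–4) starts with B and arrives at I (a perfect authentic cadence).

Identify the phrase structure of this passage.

contrasting period

Phrase 1 ends with a half cadence (weaker) and phrase 2 with a perfect authentic cadence (stronger): antecedent + consequent = a period.
The two phrases open with different material (A / B), so the period is contrasting.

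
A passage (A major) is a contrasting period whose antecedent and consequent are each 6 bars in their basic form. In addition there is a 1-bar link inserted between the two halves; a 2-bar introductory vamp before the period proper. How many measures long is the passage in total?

Basic contrasting period: 6 + 6 = 12 bars.
12 (basic form) + 1 (link) + 2 (introduction) = 15.

15 measures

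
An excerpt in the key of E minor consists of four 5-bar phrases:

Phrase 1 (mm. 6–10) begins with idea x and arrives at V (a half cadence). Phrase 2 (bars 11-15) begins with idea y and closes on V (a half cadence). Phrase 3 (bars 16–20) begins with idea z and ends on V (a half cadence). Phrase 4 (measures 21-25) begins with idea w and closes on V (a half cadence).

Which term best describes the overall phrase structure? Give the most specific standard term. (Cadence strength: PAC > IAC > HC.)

Phrase 4 ends with a half cadence, no stronger than phrase 2's half cadence, so the four phrases do not form a double period; nor do phrases 3–4 duplicate 1–2, so it is not a repeated period. With no phrase reaching a conclusive cadence, the passage is a phrase group.

phrase group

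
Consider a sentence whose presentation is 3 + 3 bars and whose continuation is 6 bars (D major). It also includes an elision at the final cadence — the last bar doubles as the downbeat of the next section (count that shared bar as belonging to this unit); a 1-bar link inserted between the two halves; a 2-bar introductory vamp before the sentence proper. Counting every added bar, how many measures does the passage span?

Basic sentence: 3 + 3 + 6 = 12 bars.
12 (basic form) + 1 (link) + 2 (introduction) = 15.
The elision shares a bar with the next section but does not change this unit's count.

15 measures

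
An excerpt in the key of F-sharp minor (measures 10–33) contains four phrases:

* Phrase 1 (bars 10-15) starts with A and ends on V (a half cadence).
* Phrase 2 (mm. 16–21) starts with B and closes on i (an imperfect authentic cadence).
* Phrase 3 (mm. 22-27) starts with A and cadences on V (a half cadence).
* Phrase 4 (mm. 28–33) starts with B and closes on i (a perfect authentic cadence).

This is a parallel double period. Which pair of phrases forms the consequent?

In a double period the first pair of phrases (ending imperfect authentic cadence) is the large antecedent and the second pair (ending perfect authentic cadence) is the large consequent; the consequent is phrases 3 and 4.

phrases 3 and 4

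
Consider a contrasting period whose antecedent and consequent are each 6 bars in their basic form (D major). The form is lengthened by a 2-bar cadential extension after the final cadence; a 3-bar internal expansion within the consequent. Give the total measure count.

Basic contrasting period: 6 + 6 = 12 bars.
12 (basic form) + 2 (cadential extension) + 3 (internal expansion) = 17.

17 measures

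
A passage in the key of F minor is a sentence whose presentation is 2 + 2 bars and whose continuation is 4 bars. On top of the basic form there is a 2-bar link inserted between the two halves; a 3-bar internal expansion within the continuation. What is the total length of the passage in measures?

13 measures

Basic sentence: 2 + 2 + 4 = 8 bars.
8 (basic form) + 2 (link) + 3 (internal expansion) = 13.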